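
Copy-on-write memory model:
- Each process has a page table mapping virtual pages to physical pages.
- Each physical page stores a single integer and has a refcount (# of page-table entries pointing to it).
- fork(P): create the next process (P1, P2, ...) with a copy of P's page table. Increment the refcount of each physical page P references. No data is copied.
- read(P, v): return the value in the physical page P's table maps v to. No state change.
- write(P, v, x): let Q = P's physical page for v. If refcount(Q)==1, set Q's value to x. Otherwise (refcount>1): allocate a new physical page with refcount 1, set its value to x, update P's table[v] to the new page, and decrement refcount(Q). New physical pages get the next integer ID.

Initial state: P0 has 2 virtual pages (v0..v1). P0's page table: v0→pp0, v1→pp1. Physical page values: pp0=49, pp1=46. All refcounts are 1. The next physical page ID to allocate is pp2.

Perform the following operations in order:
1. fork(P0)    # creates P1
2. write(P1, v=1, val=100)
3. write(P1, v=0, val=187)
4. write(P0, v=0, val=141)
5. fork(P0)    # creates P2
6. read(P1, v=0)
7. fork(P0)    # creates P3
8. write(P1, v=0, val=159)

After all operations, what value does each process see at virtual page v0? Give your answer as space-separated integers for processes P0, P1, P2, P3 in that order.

Op 1: fork(P0) -> P1. 2 ppages; refcounts: pp0:2 pp1:2
Op 2: write(P1, v1, 100). refcount(pp1)=2>1 -> COPY to pp2. 3 ppages; refcounts: pp0:2 pp1:1 pp2:1
Op 3: write(P1, v0, 187). refcount(pp0)=2>1 -> COPY to pp3. 4 ppages; refcounts: pp0:1 pp1:1 pp2:1 pp3:1
Op 4: write(P0, v0, 141). refcount(pp0)=1 -> write in place. 4 ppages; refcounts: pp0:1 pp1:1 pp2:1 pp3:1
Op 5: fork(P0) -> P2. 4 ppages; refcounts: pp0:2 pp1:2 pp2:1 pp3:1
Op 6: read(P1, v0) -> 187. No state change.
Op 7: fork(P0) -> P3. 4 ppages; refcounts: pp0:3 pp1:3 pp2:1 pp3:1
Op 8: write(P1, v0, 159). refcount(pp3)=1 -> write in place. 4 ppages; refcounts: pp0:3 pp1:3 pp2:1 pp3:1
P0: v0 -> pp0 = 141
P1: v0 -> pp3 = 159
P2: v0 -> pp0 = 141
P3: v0 -> pp0 = 141

Answer: 141 159 141 141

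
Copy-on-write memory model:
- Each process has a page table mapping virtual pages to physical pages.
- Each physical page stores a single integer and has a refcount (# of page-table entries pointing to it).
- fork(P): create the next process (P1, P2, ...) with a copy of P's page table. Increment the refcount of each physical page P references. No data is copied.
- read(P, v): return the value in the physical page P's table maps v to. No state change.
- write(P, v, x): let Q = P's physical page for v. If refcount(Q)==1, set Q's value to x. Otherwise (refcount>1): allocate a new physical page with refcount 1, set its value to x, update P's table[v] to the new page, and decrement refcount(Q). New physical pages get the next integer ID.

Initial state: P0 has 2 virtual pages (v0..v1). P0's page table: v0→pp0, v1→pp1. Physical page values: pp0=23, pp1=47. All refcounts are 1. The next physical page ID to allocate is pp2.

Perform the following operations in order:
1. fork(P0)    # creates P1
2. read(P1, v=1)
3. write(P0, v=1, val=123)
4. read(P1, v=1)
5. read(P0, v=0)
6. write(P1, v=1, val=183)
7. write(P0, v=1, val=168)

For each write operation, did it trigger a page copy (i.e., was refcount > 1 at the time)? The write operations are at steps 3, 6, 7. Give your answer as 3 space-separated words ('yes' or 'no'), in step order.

Op 1: fork(P0) -> P1. 2 ppages; refcounts: pp0:2 pp1:2
Op 2: read(P1, v1) -> 47. No state change.
Op 3: write(P0, v1, 123). refcount(pp1)=2>1 -> COPY to pp2. 3 ppages; refcounts: pp0:2 pp1:1 pp2:1
Op 4: read(P1, v1) -> 47. No state change.
Op 5: read(P0, v0) -> 23. No state change.
Op 6: write(P1, v1, 183). refcount(pp1)=1 -> write in place. 3 ppages; refcounts: pp0:2 pp1:1 pp2:1
Op 7: write(P0, v1, 168). refcount(pp2)=1 -> write in place. 3 ppages; refcounts: pp0:2 pp1:1 pp2:1

yes no no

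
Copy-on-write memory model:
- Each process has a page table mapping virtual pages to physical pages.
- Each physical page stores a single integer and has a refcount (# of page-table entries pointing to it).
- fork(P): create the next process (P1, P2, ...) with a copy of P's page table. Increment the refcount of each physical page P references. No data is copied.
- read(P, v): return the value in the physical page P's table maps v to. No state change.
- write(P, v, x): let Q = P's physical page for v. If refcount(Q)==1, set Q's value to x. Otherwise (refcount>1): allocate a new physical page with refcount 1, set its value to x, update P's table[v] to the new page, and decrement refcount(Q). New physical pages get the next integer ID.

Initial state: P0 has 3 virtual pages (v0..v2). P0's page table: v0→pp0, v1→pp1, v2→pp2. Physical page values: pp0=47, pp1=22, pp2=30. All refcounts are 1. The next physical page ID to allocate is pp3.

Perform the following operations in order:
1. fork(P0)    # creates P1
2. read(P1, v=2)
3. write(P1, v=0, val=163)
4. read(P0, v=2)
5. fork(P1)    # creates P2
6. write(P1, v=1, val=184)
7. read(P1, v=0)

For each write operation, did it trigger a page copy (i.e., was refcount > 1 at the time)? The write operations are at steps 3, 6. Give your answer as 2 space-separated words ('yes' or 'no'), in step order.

Op 1: fork(P0) -> P1. 3 ppages; refcounts: pp0:2 pp1:2 pp2:2
Op 2: read(P1, v2) -> 30. No state change.
Op 3: write(P1, v0, 163). refcount(pp0)=2>1 -> COPY to pp3. 4 ppages; refcounts: pp0:1 pp1:2 pp2:2 pp3:1
Op 4: read(P0, v2) -> 30. No state change.
Op 5: fork(P1) -> P2. 4 ppages; refcounts: pp0:1 pp1:3 pp2:3 pp3:2
Op 6: write(P1, v1, 184). refcount(pp1)=3>1 -> COPY to pp4. 5 ppages; refcounts: pp0:1 pp1:2 pp2:3 pp3:2 pp4:1
Op 7: read(P1, v0) -> 163. No state change.

yes yes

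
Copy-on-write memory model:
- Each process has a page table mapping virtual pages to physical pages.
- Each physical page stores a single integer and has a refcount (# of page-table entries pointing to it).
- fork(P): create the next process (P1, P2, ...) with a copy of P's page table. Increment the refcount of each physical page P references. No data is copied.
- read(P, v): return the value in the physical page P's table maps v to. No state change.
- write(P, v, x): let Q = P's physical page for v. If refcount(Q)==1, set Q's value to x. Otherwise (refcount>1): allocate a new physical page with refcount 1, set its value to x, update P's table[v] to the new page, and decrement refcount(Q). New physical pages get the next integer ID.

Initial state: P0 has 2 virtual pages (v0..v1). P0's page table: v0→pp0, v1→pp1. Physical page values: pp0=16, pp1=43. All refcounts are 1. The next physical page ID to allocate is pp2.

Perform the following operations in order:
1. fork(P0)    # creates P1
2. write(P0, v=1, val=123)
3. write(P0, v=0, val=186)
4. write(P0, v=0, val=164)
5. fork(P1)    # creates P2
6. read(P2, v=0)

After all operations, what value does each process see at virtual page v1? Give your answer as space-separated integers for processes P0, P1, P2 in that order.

Answer: 123 43 43

Derivation:
Op 1: fork(P0) -> P1. 2 ppages; refcounts: pp0:2 pp1:2
Op 2: write(P0, v1, 123). refcount(pp1)=2>1 -> COPY to pp2. 3 ppages; refcounts: pp0:2 pp1:1 pp2:1
Op 3: write(P0, v0, 186). refcount(pp0)=2>1 -> COPY to pp3. 4 ppages; refcounts: pp0:1 pp1:1 pp2:1 pp3:1
Op 4: write(P0, v0, 164). refcount(pp3)=1 -> write in place. 4 ppages; refcounts: pp0:1 pp1:1 pp2:1 pp3:1
Op 5: fork(P1) -> P2. 4 ppages; refcounts: pp0:2 pp1:2 pp2:1 pp3:1
Op 6: read(P2, v0) -> 16. No state change.
P0: v1 -> pp2 = 123
P1: v1 -> pp1 = 43
P2: v1 -> pp1 = 43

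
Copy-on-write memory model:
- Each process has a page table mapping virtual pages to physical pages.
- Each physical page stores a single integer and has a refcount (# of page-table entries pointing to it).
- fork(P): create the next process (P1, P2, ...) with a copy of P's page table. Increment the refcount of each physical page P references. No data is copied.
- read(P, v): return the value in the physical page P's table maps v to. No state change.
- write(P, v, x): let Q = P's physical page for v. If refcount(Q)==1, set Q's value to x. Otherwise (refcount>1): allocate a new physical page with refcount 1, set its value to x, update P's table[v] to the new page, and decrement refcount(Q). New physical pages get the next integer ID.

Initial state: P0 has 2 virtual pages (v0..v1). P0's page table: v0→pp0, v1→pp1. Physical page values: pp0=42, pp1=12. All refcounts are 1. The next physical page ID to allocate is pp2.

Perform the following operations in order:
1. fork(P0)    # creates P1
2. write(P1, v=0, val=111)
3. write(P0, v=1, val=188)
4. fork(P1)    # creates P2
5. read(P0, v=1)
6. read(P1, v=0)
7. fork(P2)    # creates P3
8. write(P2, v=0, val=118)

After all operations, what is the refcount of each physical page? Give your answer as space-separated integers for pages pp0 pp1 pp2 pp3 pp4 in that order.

Op 1: fork(P0) -> P1. 2 ppages; refcounts: pp0:2 pp1:2
Op 2: write(P1, v0, 111). refcount(pp0)=2>1 -> COPY to pp2. 3 ppages; refcounts: pp0:1 pp1:2 pp2:1
Op 3: write(P0, v1, 188). refcount(pp1)=2>1 -> COPY to pp3. 4 ppages; refcounts: pp0:1 pp1:1 pp2:1 pp3:1
Op 4: fork(P1) -> P2. 4 ppages; refcounts: pp0:1 pp1:2 pp2:2 pp3:1
Op 5: read(P0, v1) -> 188. No state change.
Op 6: read(P1, v0) -> 111. No state change.
Op 7: fork(P2) -> P3. 4 ppages; refcounts: pp0:1 pp1:3 pp2:3 pp3:1
Op 8: write(P2, v0, 118). refcount(pp2)=3>1 -> COPY to pp4. 5 ppages; refcounts: pp0:1 pp1:3 pp2:2 pp3:1 pp4:1

Answer: 1 3 2 1 1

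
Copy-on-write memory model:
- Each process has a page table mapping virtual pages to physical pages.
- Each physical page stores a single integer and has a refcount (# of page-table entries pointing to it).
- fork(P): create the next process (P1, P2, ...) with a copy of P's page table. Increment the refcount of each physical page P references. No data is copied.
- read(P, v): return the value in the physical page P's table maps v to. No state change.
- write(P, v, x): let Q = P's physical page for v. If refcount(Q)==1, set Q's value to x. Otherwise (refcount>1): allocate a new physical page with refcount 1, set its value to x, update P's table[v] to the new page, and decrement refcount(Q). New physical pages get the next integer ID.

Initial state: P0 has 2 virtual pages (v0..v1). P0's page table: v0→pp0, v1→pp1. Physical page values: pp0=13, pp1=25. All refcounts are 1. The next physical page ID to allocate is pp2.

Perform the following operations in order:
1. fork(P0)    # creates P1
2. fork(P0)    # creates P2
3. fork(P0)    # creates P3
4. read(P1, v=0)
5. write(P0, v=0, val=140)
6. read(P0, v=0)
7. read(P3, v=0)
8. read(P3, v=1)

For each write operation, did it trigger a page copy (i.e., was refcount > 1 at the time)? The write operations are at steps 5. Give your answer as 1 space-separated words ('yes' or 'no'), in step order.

Op 1: fork(P0) -> P1. 2 ppages; refcounts: pp0:2 pp1:2
Op 2: fork(P0) -> P2. 2 ppages; refcounts: pp0:3 pp1:3
Op 3: fork(P0) -> P3. 2 ppages; refcounts: pp0:4 pp1:4
Op 4: read(P1, v0) -> 13. No state change.
Op 5: write(P0, v0, 140). refcount(pp0)=4>1 -> COPY to pp2. 3 ppages; refcounts: pp0:3 pp1:4 pp2:1
Op 6: read(P0, v0) -> 140. No state change.
Op 7: read(P3, v0) -> 13. No state change.
Op 8: read(P3, v1) -> 25. No state change.

yes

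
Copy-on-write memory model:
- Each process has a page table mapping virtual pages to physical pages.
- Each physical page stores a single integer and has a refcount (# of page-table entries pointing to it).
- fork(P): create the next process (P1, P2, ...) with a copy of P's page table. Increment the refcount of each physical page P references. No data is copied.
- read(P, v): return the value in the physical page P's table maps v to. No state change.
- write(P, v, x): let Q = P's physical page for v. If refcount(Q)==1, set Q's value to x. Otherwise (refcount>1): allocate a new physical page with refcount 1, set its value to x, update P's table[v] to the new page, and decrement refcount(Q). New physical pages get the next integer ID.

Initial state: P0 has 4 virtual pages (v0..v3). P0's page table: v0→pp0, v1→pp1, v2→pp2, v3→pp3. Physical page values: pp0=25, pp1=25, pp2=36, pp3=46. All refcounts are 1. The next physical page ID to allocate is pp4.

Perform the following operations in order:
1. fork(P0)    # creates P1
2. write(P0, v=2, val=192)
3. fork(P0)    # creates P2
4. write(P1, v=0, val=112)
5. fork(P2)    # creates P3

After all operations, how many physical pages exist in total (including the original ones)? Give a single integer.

Answer: 6

Derivation:
Op 1: fork(P0) -> P1. 4 ppages; refcounts: pp0:2 pp1:2 pp2:2 pp3:2
Op 2: write(P0, v2, 192). refcount(pp2)=2>1 -> COPY to pp4. 5 ppages; refcounts: pp0:2 pp1:2 pp2:1 pp3:2 pp4:1
Op 3: fork(P0) -> P2. 5 ppages; refcounts: pp0:3 pp1:3 pp2:1 pp3:3 pp4:2
Op 4: write(P1, v0, 112). refcount(pp0)=3>1 -> COPY to pp5. 6 ppages; refcounts: pp0:2 pp1:3 pp2:1 pp3:3 pp4:2 pp5:1
Op 5: fork(P2) -> P3. 6 ppages; refcounts: pp0:3 pp1:4 pp2:1 pp3:4 pp4:3 pp5:1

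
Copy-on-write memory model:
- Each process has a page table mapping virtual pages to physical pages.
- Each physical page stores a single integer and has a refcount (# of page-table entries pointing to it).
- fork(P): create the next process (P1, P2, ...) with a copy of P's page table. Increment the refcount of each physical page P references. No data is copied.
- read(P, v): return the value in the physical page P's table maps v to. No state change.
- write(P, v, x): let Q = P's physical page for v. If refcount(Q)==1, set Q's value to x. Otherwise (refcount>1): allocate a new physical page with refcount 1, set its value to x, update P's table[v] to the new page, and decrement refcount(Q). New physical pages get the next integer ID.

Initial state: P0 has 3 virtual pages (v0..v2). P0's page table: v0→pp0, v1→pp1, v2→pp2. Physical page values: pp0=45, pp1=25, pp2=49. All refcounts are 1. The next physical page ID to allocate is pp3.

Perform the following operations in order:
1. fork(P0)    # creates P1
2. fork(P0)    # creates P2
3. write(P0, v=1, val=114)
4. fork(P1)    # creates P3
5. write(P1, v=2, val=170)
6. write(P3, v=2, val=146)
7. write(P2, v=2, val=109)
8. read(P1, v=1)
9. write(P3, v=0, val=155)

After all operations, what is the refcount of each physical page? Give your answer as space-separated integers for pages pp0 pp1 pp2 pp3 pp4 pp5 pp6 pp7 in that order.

Answer: 3 3 1 1 1 1 1 1

Derivation:
Op 1: fork(P0) -> P1. 3 ppages; refcounts: pp0:2 pp1:2 pp2:2
Op 2: fork(P0) -> P2. 3 ppages; refcounts: pp0:3 pp1:3 pp2:3
Op 3: write(P0, v1, 114). refcount(pp1)=3>1 -> COPY to pp3. 4 ppages; refcounts: pp0:3 pp1:2 pp2:3 pp3:1
Op 4: fork(P1) -> P3. 4 ppages; refcounts: pp0:4 pp1:3 pp2:4 pp3:1
Op 5: write(P1, v2, 170). refcount(pp2)=4>1 -> COPY to pp4. 5 ppages; refcounts: pp0:4 pp1:3 pp2:3 pp3:1 pp4:1
Op 6: write(P3, v2, 146). refcount(pp2)=3>1 -> COPY to pp5. 6 ppages; refcounts: pp0:4 pp1:3 pp2:2 pp3:1 pp4:1 pp5:1
Op 7: write(P2, v2, 109). refcount(pp2)=2>1 -> COPY to pp6. 7 ppages; refcounts: pp0:4 pp1:3 pp2:1 pp3:1 pp4:1 pp5:1 pp6:1
Op 8: read(P1, v1) -> 25. No state change.
Op 9: write(P3, v0, 155). refcount(pp0)=4>1 -> COPY to pp7. 8 ppages; refcounts: pp0:3 pp1:3 pp2:1 pp3:1 pp4:1 pp5:1 pp6:1 pp7:1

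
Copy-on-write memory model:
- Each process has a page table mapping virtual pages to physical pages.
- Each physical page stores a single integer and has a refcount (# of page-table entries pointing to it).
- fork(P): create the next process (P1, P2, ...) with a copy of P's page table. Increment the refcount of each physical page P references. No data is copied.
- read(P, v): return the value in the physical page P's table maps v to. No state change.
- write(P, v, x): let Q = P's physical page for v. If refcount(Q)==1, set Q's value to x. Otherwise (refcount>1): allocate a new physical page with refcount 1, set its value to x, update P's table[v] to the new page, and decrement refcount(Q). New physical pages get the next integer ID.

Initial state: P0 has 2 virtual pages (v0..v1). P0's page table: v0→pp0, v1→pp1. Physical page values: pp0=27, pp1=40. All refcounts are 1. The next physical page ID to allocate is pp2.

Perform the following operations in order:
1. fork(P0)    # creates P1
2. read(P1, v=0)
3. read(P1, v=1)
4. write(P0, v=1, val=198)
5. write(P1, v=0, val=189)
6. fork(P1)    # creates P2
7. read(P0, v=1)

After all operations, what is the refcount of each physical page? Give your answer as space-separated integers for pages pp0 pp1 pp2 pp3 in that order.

Answer: 1 2 1 2

Derivation:
Op 1: fork(P0) -> P1. 2 ppages; refcounts: pp0:2 pp1:2
Op 2: read(P1, v0) -> 27. No state change.
Op 3: read(P1, v1) -> 40. No state change.
Op 4: write(P0, v1, 198). refcount(pp1)=2>1 -> COPY to pp2. 3 ppages; refcounts: pp0:2 pp1:1 pp2:1
Op 5: write(P1, v0, 189). refcount(pp0)=2>1 -> COPY to pp3. 4 ppages; refcounts: pp0:1 pp1:1 pp2:1 pp3:1
Op 6: fork(P1) -> P2. 4 ppages; refcounts: pp0:1 pp1:2 pp2:1 pp3:2
Op 7: read(P0, v1) -> 198. No state change.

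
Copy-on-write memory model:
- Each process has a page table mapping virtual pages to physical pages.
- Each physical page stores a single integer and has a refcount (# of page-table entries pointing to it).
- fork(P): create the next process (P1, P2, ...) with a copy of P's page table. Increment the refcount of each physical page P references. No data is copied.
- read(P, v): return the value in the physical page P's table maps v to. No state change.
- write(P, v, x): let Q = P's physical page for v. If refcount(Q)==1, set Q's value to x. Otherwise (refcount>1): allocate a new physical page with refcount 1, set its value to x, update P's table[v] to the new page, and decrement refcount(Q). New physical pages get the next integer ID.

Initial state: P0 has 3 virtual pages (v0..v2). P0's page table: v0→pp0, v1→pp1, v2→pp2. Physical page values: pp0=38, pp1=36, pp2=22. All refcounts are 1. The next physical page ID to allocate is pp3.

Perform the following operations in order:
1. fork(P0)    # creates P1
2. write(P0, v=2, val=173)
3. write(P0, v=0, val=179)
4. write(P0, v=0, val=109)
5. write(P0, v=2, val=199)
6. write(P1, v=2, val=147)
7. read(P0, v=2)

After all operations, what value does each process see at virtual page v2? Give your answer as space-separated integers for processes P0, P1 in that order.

Op 1: fork(P0) -> P1. 3 ppages; refcounts: pp0:2 pp1:2 pp2:2
Op 2: write(P0, v2, 173). refcount(pp2)=2>1 -> COPY to pp3. 4 ppages; refcounts: pp0:2 pp1:2 pp2:1 pp3:1
Op 3: write(P0, v0, 179). refcount(pp0)=2>1 -> COPY to pp4. 5 ppages; refcounts: pp0:1 pp1:2 pp2:1 pp3:1 pp4:1
Op 4: write(P0, v0, 109). refcount(pp4)=1 -> write in place. 5 ppages; refcounts: pp0:1 pp1:2 pp2:1 pp3:1 pp4:1
Op 5: write(P0, v2, 199). refcount(pp3)=1 -> write in place. 5 ppages; refcounts: pp0:1 pp1:2 pp2:1 pp3:1 pp4:1
Op 6: write(P1, v2, 147). refcount(pp2)=1 -> write in place. 5 ppages; refcounts: pp0:1 pp1:2 pp2:1 pp3:1 pp4:1
Op 7: read(P0, v2) -> 199. No state change.
P0: v2 -> pp3 = 199
P1: v2 -> pp2 = 147

Answer: 199 147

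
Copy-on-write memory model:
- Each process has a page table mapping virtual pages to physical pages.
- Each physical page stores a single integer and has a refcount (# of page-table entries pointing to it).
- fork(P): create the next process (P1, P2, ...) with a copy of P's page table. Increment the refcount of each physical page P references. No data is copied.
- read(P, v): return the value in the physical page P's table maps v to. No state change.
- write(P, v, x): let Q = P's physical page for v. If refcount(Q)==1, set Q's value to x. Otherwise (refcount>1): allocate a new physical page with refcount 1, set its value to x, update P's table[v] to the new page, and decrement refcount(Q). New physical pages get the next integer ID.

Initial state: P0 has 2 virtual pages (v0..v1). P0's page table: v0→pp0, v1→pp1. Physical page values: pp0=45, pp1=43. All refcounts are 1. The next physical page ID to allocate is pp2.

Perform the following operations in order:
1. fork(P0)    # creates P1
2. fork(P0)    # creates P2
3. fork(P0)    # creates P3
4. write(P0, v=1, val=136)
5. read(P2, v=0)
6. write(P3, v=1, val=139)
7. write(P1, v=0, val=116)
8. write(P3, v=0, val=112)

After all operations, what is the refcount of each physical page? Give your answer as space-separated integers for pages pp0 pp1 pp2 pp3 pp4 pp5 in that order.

Answer: 2 2 1 1 1 1

Derivation:
Op 1: fork(P0) -> P1. 2 ppages; refcounts: pp0:2 pp1:2
Op 2: fork(P0) -> P2. 2 ppages; refcounts: pp0:3 pp1:3
Op 3: fork(P0) -> P3. 2 ppages; refcounts: pp0:4 pp1:4
Op 4: write(P0, v1, 136). refcount(pp1)=4>1 -> COPY to pp2. 3 ppages; refcounts: pp0:4 pp1:3 pp2:1
Op 5: read(P2, v0) -> 45. No state change.
Op 6: write(P3, v1, 139). refcount(pp1)=3>1 -> COPY to pp3. 4 ppages; refcounts: pp0:4 pp1:2 pp2:1 pp3:1
Op 7: write(P1, v0, 116). refcount(pp0)=4>1 -> COPY to pp4. 5 ppages; refcounts: pp0:3 pp1:2 pp2:1 pp3:1 pp4:1
Op 8: write(P3, v0, 112). refcount(pp0)=3>1 -> COPY to pp5. 6 ppages; refcounts: pp0:2 pp1:2 pp2:1 pp3:1 pp4:1 pp5:1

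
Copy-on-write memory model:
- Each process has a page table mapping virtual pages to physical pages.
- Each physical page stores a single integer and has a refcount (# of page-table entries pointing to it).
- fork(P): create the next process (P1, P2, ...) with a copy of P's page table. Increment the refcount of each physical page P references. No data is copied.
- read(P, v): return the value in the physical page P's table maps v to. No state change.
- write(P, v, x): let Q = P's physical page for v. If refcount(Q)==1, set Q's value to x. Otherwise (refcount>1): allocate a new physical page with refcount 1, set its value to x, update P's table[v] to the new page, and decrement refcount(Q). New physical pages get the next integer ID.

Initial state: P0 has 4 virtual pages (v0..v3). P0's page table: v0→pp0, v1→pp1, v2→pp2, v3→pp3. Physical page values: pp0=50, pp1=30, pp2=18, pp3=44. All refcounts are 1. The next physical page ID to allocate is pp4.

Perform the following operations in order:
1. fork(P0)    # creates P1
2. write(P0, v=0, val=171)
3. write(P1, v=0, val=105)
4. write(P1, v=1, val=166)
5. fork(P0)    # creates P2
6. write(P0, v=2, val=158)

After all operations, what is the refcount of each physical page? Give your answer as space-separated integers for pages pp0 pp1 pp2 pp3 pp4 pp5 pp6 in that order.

Answer: 1 2 2 3 2 1 1

Derivation:
Op 1: fork(P0) -> P1. 4 ppages; refcounts: pp0:2 pp1:2 pp2:2 pp3:2
Op 2: write(P0, v0, 171). refcount(pp0)=2>1 -> COPY to pp4. 5 ppages; refcounts: pp0:1 pp1:2 pp2:2 pp3:2 pp4:1
Op 3: write(P1, v0, 105). refcount(pp0)=1 -> write in place. 5 ppages; refcounts: pp0:1 pp1:2 pp2:2 pp3:2 pp4:1
Op 4: write(P1, v1, 166). refcount(pp1)=2>1 -> COPY to pp5. 6 ppages; refcounts: pp0:1 pp1:1 pp2:2 pp3:2 pp4:1 pp5:1
Op 5: fork(P0) -> P2. 6 ppages; refcounts: pp0:1 pp1:2 pp2:3 pp3:3 pp4:2 pp5:1
Op 6: write(P0, v2, 158). refcount(pp2)=3>1 -> COPY to pp6. 7 ppages; refcounts: pp0:1 pp1:2 pp2:2 pp3:3 pp4:2 pp5:1 pp6:1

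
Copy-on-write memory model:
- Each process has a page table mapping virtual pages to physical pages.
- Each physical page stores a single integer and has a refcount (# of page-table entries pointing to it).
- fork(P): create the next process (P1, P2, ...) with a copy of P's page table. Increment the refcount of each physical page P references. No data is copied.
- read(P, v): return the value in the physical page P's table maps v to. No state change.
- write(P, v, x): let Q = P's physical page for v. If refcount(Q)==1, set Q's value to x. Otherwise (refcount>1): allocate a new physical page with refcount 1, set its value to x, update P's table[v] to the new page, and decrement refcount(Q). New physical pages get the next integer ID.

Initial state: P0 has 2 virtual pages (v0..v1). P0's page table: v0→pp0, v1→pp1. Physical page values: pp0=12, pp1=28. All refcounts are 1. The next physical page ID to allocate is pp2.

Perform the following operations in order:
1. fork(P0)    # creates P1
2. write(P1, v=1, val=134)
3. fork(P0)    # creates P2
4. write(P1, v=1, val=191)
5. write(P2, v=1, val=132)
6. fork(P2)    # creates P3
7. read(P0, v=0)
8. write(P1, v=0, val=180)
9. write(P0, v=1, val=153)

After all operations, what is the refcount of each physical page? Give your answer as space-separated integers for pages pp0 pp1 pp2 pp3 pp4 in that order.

Op 1: fork(P0) -> P1. 2 ppages; refcounts: pp0:2 pp1:2
Op 2: write(P1, v1, 134). refcount(pp1)=2>1 -> COPY to pp2. 3 ppages; refcounts: pp0:2 pp1:1 pp2:1
Op 3: fork(P0) -> P2. 3 ppages; refcounts: pp0:3 pp1:2 pp2:1
Op 4: write(P1, v1, 191). refcount(pp2)=1 -> write in place. 3 ppages; refcounts: pp0:3 pp1:2 pp2:1
Op 5: write(P2, v1, 132). refcount(pp1)=2>1 -> COPY to pp3. 4 ppages; refcounts: pp0:3 pp1:1 pp2:1 pp3:1
Op 6: fork(P2) -> P3. 4 ppages; refcounts: pp0:4 pp1:1 pp2:1 pp3:2
Op 7: read(P0, v0) -> 12. No state change.
Op 8: write(P1, v0, 180). refcount(pp0)=4>1 -> COPY to pp4. 5 ppages; refcounts: pp0:3 pp1:1 pp2:1 pp3:2 pp4:1
Op 9: write(P0, v1, 153). refcount(pp1)=1 -> write in place. 5 ppages; refcounts: pp0:3 pp1:1 pp2:1 pp3:2 pp4:1

Answer: 3 1 1 2 1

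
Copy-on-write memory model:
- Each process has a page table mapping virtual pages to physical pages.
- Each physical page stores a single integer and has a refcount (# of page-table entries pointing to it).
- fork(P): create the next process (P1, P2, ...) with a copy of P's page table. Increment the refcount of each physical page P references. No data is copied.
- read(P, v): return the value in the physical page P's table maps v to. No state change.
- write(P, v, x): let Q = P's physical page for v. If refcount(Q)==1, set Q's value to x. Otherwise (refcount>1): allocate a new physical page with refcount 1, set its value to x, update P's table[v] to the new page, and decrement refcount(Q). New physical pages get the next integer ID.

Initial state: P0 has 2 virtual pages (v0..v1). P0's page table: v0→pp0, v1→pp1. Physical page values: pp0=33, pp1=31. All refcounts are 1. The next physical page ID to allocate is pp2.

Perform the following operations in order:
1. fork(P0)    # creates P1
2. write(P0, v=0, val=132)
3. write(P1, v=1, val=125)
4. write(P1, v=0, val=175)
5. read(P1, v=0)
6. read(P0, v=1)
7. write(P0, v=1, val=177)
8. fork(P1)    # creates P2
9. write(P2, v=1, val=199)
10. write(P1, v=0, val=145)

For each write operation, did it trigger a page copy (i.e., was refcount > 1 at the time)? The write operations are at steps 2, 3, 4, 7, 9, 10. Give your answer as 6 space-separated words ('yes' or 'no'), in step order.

Op 1: fork(P0) -> P1. 2 ppages; refcounts: pp0:2 pp1:2
Op 2: write(P0, v0, 132). refcount(pp0)=2>1 -> COPY to pp2. 3 ppages; refcounts: pp0:1 pp1:2 pp2:1
Op 3: write(P1, v1, 125). refcount(pp1)=2>1 -> COPY to pp3. 4 ppages; refcounts: pp0:1 pp1:1 pp2:1 pp3:1
Op 4: write(P1, v0, 175). refcount(pp0)=1 -> write in place. 4 ppages; refcounts: pp0:1 pp1:1 pp2:1 pp3:1
Op 5: read(P1, v0) -> 175. No state change.
Op 6: read(P0, v1) -> 31. No state change.
Op 7: write(P0, v1, 177). refcount(pp1)=1 -> write in place. 4 ppages; refcounts: pp0:1 pp1:1 pp2:1 pp3:1
Op 8: fork(P1) -> P2. 4 ppages; refcounts: pp0:2 pp1:1 pp2:1 pp3:2
Op 9: write(P2, v1, 199). refcount(pp3)=2>1 -> COPY to pp4. 5 ppages; refcounts: pp0:2 pp1:1 pp2:1 pp3:1 pp4:1
Op 10: write(P1, v0, 145). refcount(pp0)=2>1 -> COPY to pp5. 6 ppages; refcounts: pp0:1 pp1:1 pp2:1 pp3:1 pp4:1 pp5:1

yes yes no no yes yes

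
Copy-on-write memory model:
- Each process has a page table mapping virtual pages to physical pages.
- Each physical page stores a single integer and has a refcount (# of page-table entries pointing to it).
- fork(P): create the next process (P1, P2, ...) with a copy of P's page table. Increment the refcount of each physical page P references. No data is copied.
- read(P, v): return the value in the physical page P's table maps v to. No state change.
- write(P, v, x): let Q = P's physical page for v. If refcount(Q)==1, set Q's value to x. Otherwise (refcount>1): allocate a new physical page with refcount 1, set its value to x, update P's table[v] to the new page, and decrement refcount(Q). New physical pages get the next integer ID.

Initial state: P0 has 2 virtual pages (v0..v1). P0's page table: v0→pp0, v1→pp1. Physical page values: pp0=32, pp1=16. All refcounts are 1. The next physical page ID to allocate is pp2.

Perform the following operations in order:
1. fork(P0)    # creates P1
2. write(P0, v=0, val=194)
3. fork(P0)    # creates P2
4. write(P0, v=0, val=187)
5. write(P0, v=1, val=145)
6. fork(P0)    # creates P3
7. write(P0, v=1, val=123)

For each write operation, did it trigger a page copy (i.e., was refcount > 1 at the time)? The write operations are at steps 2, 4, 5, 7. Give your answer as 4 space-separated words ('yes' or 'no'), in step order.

Op 1: fork(P0) -> P1. 2 ppages; refcounts: pp0:2 pp1:2
Op 2: write(P0, v0, 194). refcount(pp0)=2>1 -> COPY to pp2. 3 ppages; refcounts: pp0:1 pp1:2 pp2:1
Op 3: fork(P0) -> P2. 3 ppages; refcounts: pp0:1 pp1:3 pp2:2
Op 4: write(P0, v0, 187). refcount(pp2)=2>1 -> COPY to pp3. 4 ppages; refcounts: pp0:1 pp1:3 pp2:1 pp3:1
Op 5: write(P0, v1, 145). refcount(pp1)=3>1 -> COPY to pp4. 5 ppages; refcounts: pp0:1 pp1:2 pp2:1 pp3:1 pp4:1
Op 6: fork(P0) -> P3. 5 ppages; refcounts: pp0:1 pp1:2 pp2:1 pp3:2 pp4:2
Op 7: write(P0, v1, 123). refcount(pp4)=2>1 -> COPY to pp5. 6 ppages; refcounts: pp0:1 pp1:2 pp2:1 pp3:2 pp4:1 pp5:1

yes yes yes yes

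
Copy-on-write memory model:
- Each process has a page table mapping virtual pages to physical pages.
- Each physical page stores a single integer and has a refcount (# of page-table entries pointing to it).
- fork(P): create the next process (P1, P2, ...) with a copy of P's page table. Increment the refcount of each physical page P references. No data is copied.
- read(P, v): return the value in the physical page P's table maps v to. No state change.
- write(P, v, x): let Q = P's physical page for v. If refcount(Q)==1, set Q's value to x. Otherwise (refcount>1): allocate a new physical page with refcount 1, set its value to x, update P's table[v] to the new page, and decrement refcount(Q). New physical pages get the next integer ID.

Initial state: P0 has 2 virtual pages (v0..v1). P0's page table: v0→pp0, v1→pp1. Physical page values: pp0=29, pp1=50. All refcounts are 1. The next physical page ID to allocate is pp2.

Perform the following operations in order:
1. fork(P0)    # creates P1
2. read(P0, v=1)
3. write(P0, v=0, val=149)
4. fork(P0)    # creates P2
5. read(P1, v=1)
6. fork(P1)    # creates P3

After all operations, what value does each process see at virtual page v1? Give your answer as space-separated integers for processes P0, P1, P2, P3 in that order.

Op 1: fork(P0) -> P1. 2 ppages; refcounts: pp0:2 pp1:2
Op 2: read(P0, v1) -> 50. No state change.
Op 3: write(P0, v0, 149). refcount(pp0)=2>1 -> COPY to pp2. 3 ppages; refcounts: pp0:1 pp1:2 pp2:1
Op 4: fork(P0) -> P2. 3 ppages; refcounts: pp0:1 pp1:3 pp2:2
Op 5: read(P1, v1) -> 50. No state change.
Op 6: fork(P1) -> P3. 3 ppages; refcounts: pp0:2 pp1:4 pp2:2
P0: v1 -> pp1 = 50
P1: v1 -> pp1 = 50
P2: v1 -> pp1 = 50
P3: v1 -> pp1 = 50

Answer: 50 50 50 50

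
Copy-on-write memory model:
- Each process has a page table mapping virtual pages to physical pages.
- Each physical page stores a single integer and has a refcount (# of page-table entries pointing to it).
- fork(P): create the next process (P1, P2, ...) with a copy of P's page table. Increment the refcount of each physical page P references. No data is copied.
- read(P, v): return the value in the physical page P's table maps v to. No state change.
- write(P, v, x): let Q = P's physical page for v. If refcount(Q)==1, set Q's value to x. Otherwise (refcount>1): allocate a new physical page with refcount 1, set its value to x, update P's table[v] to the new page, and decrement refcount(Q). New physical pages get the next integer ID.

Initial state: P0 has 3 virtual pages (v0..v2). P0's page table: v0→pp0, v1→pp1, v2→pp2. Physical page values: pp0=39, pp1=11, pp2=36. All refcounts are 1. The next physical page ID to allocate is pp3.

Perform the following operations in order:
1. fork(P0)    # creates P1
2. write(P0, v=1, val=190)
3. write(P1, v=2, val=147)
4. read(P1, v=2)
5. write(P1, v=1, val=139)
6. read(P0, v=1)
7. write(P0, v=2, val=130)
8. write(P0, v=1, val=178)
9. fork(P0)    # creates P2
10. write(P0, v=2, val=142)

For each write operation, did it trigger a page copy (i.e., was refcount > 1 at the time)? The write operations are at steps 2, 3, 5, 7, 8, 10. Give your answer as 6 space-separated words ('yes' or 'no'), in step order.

Op 1: fork(P0) -> P1. 3 ppages; refcounts: pp0:2 pp1:2 pp2:2
Op 2: write(P0, v1, 190). refcount(pp1)=2>1 -> COPY to pp3. 4 ppages; refcounts: pp0:2 pp1:1 pp2:2 pp3:1
Op 3: write(P1, v2, 147). refcount(pp2)=2>1 -> COPY to pp4. 5 ppages; refcounts: pp0:2 pp1:1 pp2:1 pp3:1 pp4:1
Op 4: read(P1, v2) -> 147. No state change.
Op 5: write(P1, v1, 139). refcount(pp1)=1 -> write in place. 5 ppages; refcounts: pp0:2 pp1:1 pp2:1 pp3:1 pp4:1
Op 6: read(P0, v1) -> 190. No state change.
Op 7: write(P0, v2, 130). refcount(pp2)=1 -> write in place. 5 ppages; refcounts: pp0:2 pp1:1 pp2:1 pp3:1 pp4:1
Op 8: write(P0, v1, 178). refcount(pp3)=1 -> write in place. 5 ppages; refcounts: pp0:2 pp1:1 pp2:1 pp3:1 pp4:1
Op 9: fork(P0) -> P2. 5 ppages; refcounts: pp0:3 pp1:1 pp2:2 pp3:2 pp4:1
Op 10: write(P0, v2, 142). refcount(pp2)=2>1 -> COPY to pp5. 6 ppages; refcounts: pp0:3 pp1:1 pp2:1 pp3:2 pp4:1 pp5:1

yes yes no no no yes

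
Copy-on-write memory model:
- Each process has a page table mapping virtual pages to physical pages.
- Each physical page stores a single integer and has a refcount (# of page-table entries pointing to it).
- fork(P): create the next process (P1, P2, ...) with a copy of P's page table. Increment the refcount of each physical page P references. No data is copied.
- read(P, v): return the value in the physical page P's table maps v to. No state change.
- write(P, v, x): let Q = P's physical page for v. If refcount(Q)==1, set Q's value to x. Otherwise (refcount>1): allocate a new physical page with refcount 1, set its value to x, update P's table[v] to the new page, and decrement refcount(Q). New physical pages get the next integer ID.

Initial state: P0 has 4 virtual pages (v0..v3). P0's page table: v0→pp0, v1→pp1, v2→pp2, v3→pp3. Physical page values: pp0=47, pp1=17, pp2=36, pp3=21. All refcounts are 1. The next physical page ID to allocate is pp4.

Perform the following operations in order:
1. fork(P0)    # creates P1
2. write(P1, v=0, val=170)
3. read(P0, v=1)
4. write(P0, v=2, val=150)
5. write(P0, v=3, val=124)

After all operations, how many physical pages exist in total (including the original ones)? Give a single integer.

Answer: 7

Derivation:
Op 1: fork(P0) -> P1. 4 ppages; refcounts: pp0:2 pp1:2 pp2:2 pp3:2
Op 2: write(P1, v0, 170). refcount(pp0)=2>1 -> COPY to pp4. 5 ppages; refcounts: pp0:1 pp1:2 pp2:2 pp3:2 pp4:1
Op 3: read(P0, v1) -> 17. No state change.
Op 4: write(P0, v2, 150). refcount(pp2)=2>1 -> COPY to pp5. 6 ppages; refcounts: pp0:1 pp1:2 pp2:1 pp3:2 pp4:1 pp5:1
Op 5: write(P0, v3, 124). refcount(pp3)=2>1 -> COPY to pp6. 7 ppages; refcounts: pp0:1 pp1:2 pp2:1 pp3:1 pp4:1 pp5:1 pp6:1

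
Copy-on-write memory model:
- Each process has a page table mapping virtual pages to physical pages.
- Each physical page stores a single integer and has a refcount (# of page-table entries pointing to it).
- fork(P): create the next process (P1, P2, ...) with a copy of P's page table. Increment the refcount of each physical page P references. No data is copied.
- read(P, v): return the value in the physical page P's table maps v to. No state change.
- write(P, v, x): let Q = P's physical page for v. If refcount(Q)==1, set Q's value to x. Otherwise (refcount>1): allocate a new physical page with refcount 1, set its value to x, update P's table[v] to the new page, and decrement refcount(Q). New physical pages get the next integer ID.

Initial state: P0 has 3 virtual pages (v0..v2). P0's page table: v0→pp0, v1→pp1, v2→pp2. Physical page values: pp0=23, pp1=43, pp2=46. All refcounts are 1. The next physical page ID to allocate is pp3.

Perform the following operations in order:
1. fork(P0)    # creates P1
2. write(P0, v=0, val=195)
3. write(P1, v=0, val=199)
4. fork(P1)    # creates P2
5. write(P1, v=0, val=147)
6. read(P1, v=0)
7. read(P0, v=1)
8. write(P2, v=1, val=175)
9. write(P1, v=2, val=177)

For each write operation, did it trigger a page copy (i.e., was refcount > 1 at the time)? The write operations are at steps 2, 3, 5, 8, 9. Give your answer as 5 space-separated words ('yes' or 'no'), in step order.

Op 1: fork(P0) -> P1. 3 ppages; refcounts: pp0:2 pp1:2 pp2:2
Op 2: write(P0, v0, 195). refcount(pp0)=2>1 -> COPY to pp3. 4 ppages; refcounts: pp0:1 pp1:2 pp2:2 pp3:1
Op 3: write(P1, v0, 199). refcount(pp0)=1 -> write in place. 4 ppages; refcounts: pp0:1 pp1:2 pp2:2 pp3:1
Op 4: fork(P1) -> P2. 4 ppages; refcounts: pp0:2 pp1:3 pp2:3 pp3:1
Op 5: write(P1, v0, 147). refcount(pp0)=2>1 -> COPY to pp4. 5 ppages; refcounts: pp0:1 pp1:3 pp2:3 pp3:1 pp4:1
Op 6: read(P1, v0) -> 147. No state change.
Op 7: read(P0, v1) -> 43. No state change.
Op 8: write(P2, v1, 175). refcount(pp1)=3>1 -> COPY to pp5. 6 ppages; refcounts: pp0:1 pp1:2 pp2:3 pp3:1 pp4:1 pp5:1
Op 9: write(P1, v2, 177). refcount(pp2)=3>1 -> COPY to pp6. 7 ppages; refcounts: pp0:1 pp1:2 pp2:2 pp3:1 pp4:1 pp5:1 pp6:1

yes no yes yes yes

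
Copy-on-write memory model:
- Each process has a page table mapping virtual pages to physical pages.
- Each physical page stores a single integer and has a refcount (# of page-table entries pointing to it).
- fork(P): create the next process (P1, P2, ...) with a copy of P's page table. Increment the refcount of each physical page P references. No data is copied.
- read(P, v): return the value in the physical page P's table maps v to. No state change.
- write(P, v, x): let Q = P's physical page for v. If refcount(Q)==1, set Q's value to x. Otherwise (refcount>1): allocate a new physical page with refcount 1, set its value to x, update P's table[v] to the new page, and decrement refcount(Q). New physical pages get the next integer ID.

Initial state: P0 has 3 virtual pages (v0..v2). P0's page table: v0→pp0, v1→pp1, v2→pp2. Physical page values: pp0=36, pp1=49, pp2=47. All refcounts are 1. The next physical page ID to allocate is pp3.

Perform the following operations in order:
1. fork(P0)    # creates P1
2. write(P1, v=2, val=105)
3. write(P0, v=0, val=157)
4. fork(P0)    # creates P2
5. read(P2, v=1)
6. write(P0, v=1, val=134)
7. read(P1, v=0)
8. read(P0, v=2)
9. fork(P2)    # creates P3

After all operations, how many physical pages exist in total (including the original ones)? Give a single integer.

Op 1: fork(P0) -> P1. 3 ppages; refcounts: pp0:2 pp1:2 pp2:2
Op 2: write(P1, v2, 105). refcount(pp2)=2>1 -> COPY to pp3. 4 ppages; refcounts: pp0:2 pp1:2 pp2:1 pp3:1
Op 3: write(P0, v0, 157). refcount(pp0)=2>1 -> COPY to pp4. 5 ppages; refcounts: pp0:1 pp1:2 pp2:1 pp3:1 pp4:1
Op 4: fork(P0) -> P2. 5 ppages; refcounts: pp0:1 pp1:3 pp2:2 pp3:1 pp4:2
Op 5: read(P2, v1) -> 49. No state change.
Op 6: write(P0, v1, 134). refcount(pp1)=3>1 -> COPY to pp5. 6 ppages; refcounts: pp0:1 pp1:2 pp2:2 pp3:1 pp4:2 pp5:1
Op 7: read(P1, v0) -> 36. No state change.
Op 8: read(P0, v2) -> 47. No state change.
Op 9: fork(P2) -> P3. 6 ppages; refcounts: pp0:1 pp1:3 pp2:3 pp3:1 pp4:3 pp5:1

Answer: 6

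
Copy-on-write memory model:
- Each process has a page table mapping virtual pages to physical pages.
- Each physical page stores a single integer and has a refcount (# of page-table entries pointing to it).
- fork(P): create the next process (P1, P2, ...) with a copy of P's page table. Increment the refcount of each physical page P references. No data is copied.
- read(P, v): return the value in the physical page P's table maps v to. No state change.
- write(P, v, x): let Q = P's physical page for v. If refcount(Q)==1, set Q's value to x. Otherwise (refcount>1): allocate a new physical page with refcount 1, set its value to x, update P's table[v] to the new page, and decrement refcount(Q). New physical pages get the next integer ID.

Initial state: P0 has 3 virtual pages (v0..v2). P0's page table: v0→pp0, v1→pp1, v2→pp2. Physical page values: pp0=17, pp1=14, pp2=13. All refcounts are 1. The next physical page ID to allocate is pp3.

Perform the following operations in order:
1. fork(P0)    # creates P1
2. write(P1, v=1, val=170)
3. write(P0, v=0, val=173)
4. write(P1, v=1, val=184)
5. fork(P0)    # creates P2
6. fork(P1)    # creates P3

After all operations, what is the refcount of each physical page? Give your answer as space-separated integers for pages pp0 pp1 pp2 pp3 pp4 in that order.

Answer: 2 2 4 2 2

Derivation:
Op 1: fork(P0) -> P1. 3 ppages; refcounts: pp0:2 pp1:2 pp2:2
Op 2: write(P1, v1, 170). refcount(pp1)=2>1 -> COPY to pp3. 4 ppages; refcounts: pp0:2 pp1:1 pp2:2 pp3:1
Op 3: write(P0, v0, 173). refcount(pp0)=2>1 -> COPY to pp4. 5 ppages; refcounts: pp0:1 pp1:1 pp2:2 pp3:1 pp4:1
Op 4: write(P1, v1, 184). refcount(pp3)=1 -> write in place. 5 ppages; refcounts: pp0:1 pp1:1 pp2:2 pp3:1 pp4:1
Op 5: fork(P0) -> P2. 5 ppages; refcounts: pp0:1 pp1:2 pp2:3 pp3:1 pp4:2
Op 6: fork(P1) -> P3. 5 ppages; refcounts: pp0:2 pp1:2 pp2:4 pp3:2 pp4:2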